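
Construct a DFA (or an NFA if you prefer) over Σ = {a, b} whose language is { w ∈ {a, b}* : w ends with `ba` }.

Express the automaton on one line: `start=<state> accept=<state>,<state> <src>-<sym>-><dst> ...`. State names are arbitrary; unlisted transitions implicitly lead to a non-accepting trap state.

Remember how much of `ba` the current input suffix matches. State q0 means no match yet; q1 means the last symbol is `b`; q2 means the last 2 symbols are `ba`. Only q2 accepts. On a mismatch, fall back to the longest proper suffix that is still a prefix of `ba`.
With 3 states:
        a   b  
>  q0   q0  q1 
   q1   q2  q1 
 * q2   q0  q1 
(> = start, * = accepting)

start=q0 accept=q2 q0-a->q0 q0-b->q1 q1-a->q2 q1-b->q1 q2-a->q0 q2-b->q1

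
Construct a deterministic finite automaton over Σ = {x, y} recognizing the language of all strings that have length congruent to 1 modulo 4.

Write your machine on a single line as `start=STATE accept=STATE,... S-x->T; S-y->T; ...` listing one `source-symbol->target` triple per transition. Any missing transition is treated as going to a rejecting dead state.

Count input length modulo 4: every symbol advances one step around the cycle s0 → s1 → s2 → s3 → s0. Accept at s1.
4 states suffice.
        x   y  
>  s0   s1  s1 
 * s1   s2  s2 
   s2   s3  s3 
   s3   s0  s0 
(> = start, * = accepting)

start=s0; accept=s1; s0-x->s1; s0-y->s1; s1-x->s2; s1-y->s2; s2-x->s3; s2-y->s3; s3-x->s0; s3-y->s0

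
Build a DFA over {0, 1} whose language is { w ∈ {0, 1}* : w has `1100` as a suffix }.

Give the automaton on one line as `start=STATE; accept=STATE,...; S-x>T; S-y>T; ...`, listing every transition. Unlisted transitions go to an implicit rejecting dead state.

Let each state record the length of the longest suffix of the input read so far that is also a prefix of `1100`. q1 means the last symbol is `1`; q2 means the last 2 symbols are `11`; q3 means the last 3 symbols are `110`; q4 means the last 4 symbols are `1100`. Accept only at q4, where the string currently ends in `1100`.
With 5 states:
        0   1  
>  q0   q0  q1 
   q1   q0  q2 
   q2   q3  q2 
   q3   q4  q1 
 * q4   q0  q1 
(> = start, * = accepting)

start=q0; accept=q4; q0-0>q0; q0-1>q1; q1-0>q0; q1-1>q2; q2-0>q3; q2-1>q2; q3-0>q4; q3-1>q1; q4-0>q0; q4-1>q1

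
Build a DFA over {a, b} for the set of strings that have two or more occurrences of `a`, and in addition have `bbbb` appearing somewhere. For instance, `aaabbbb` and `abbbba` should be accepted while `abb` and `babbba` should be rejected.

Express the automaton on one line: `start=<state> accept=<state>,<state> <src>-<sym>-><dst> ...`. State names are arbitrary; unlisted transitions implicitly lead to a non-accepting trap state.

Handle the two conditions separately and then intersect. One (4 states) tracks the count of `a`s, saturating at 3; the other (5 states) tracks whether and how much of `bbbb` has been seen. Each combined state is a pair, one component from each; accept when both components accept. Equivalent product states are then merged.
With 15 states:
          a    b  
>  q0     q1   q2 
   q1     q3   q4 
   q2     q1   q5 
   q3     q3   q6 
   q4     q3   q7 
   q5     q1   q8 
   q6     q3   q9 
   q7     q3  q10 
   q8     q1  q11 
   q9     q3  q12 
   q10    q3  q13 
   q11   q13  q11 
   q12    q3  q14 
   q13   q14  q13 
 * q14   q14  q14 
(> = start, * = accepting)

start=q0 accept=q14 q0-a->q1 q0-b->q2 q1-a->q3 q1-b->q4 q2-a->q1 q2-b->q5 q3-a->q3 q3-b->q6 q4-a->q3 q4-b->q7 q5-a->q1 q5-b->q8 q6-a->q3 q6-b->q9 q7-a->q3 q7-b->q10 q8-a->q1 q8-b->q11 q9-a->q3 q9-b->q12 q10-a->q3 q10-b->q13 q11-a->q13 q11-b->q11 q12-a->q3 q12-b->q14 q13-a->q14 q13-b->q13 q14-a->q14 q14-b->q14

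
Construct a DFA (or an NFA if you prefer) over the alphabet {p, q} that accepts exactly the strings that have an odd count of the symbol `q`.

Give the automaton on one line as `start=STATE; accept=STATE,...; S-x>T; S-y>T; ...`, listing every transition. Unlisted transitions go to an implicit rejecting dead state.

Keep the running count of `q`s modulo 2: each `q` advances along the cycle A → B → A while other symbols loop. Accept at B.
       p  q 
>  A   A  B 
 * B   B  A 
(> = start, * = accepting)

start=A; accept=B; A-p>A; A-q>B; B-p>B; B-q>A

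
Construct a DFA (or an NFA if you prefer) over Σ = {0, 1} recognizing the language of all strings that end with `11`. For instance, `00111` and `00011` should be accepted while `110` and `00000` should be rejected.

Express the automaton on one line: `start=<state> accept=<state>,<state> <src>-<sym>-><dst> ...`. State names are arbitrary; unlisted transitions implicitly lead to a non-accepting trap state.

start=A accept=C A-0->A A-1->B B-0->A B-1->C C-0->A C-1->C

Let each state record the length of the longest suffix of the input read so far that is also a prefix of `11`. B means the last symbol is `1`; C means the last 2 symbols are `11`. Accept only at C, where the string currently ends in `11`.
3 states suffice.
       0  1 
>  A   A  B 
   B   A  C 
 * C   A  C 
(> = start, * = accepting)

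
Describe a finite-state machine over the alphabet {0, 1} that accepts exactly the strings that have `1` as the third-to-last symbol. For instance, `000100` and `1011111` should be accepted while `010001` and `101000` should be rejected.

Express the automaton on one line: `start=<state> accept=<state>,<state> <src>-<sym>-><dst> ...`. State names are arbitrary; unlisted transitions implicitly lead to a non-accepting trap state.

Because acceptance depends on a position counted from the end, the machine has to buffer the most recent 3 symbols. Make each state the string of the last up-to-3 symbols read; on input `x` shift the window left and append `x`. Accept when the buffered window has length 3 and begins with `1`.
With 15 states:
          0    1  
>  q0     q1   q2 
   q1     q3   q4 
   q2     q5   q6 
   q3     q7   q8 
   q4     q9  q10 
   q5    q11  q12 
   q6    q13  q14 
   q7     q7   q8 
   q8     q9  q10 
   q9    q11  q12 
   q10   q13  q14 
 * q11    q7   q8 
 * q12    q9  q10 
 * q13   q11  q12 
 * q14   q13  q14 
(> = start, * = accepting)

start=q0 accept=q11,q12,q13,q14 q0-0->q1 q0-1->q2 q1-0->q3 q1-1->q4 q2-0->q5 q2-1->q6 q3-0->q7 q3-1->q8 q4-0->q9 q4-1->q10 q5-0->q11 q5-1->q12 q6-0->q13 q6-1->q14 q7-0->q7 q7-1->q8 q8-0->q9 q8-1->q10 q9-0->q11 q9-1->q12 q10-0->q13 q10-1->q14 q11-0->q7 q11-1->q8 q12-0->q9 q12-1->q10 q13-0->q11 q13-1->q12 q14-0->q13 q14-1->q14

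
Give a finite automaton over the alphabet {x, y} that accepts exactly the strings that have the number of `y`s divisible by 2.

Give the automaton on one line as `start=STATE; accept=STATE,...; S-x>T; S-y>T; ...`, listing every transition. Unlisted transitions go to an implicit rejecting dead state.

Keep the running count of `y`s modulo 2: each `y` advances along the cycle s0 → s1 → s0 while other symbols loop. Accept at s0.
2 states suffice.
        x   y  
>* s0   s0  s1 
   s1   s1  s0 
(> = start, * = accepting)

start=s0; accept=s0; s0-x>s0; s0-y>s1; s1-x>s1; s1-y>s0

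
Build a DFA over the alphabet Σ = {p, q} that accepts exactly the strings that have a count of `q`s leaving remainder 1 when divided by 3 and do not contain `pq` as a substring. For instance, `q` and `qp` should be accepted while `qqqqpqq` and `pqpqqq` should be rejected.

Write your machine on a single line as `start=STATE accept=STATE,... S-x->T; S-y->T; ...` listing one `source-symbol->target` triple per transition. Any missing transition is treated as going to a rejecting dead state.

start=A; accept=C,E; A-p->B; A-q->C; B-p->B; B-q->D; C-p->E; C-q->F; D-p->D; D-q->G; E-p->E; E-q->G; F-p->H; F-q->A; G-p->G; G-q->I; H-p->H; H-q->I; I-p->I; I-q->D

Run two small machines in parallel and take their product. One (3 states) tracks the count of `q`s modulo 3; the other (3 states) tracks partial matches of the forbidden pattern `pq`. Each combined state is a pair, one component from each; accept when both components accept.
9 states suffice.
       p  q 
>  A   B  C 
   B   B  D 
 * C   E  F 
   D   D  G 
 * E   E  G 
   F   H  A 
   G   G  I 
   H   H  I 
   I   I  D 
(> = start, * = accepting)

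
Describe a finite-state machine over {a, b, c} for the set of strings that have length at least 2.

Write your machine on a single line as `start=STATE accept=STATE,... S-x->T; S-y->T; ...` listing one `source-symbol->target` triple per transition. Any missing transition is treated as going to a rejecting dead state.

start=s0; accept=s2,s3; s0-a->s1; s0-b->s1; s0-c->s1; s1-a->s2; s1-b->s2; s1-c->s2; s2-a->s3; s2-b->s3; s2-c->s3; s3-a->s3; s3-b->s3; s3-c->s3

Count input length up to 3: every symbol moves from s0 toward s3, which means 'more than 2' and absorbs. Accept from {s2, s3}.
With 4 states:
        a   b   c  
>  s0   s1  s1  s1 
   s1   s2  s2  s2 
 * s2   s3  s3  s3 
 * s3   s3  s3  s3 
(> = start, * = accepting)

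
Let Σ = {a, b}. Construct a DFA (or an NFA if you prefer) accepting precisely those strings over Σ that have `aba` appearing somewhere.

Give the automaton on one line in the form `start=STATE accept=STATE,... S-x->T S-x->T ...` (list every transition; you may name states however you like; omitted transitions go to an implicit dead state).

Track how much of `aba` has been matched so far: state q0 is no progress, q3 is the absorbing accept state reached once `aba` has occurred. Intermediate states record partial matches; on a mismatch, fall back to the longest reusable overlap.
        a   b  
>  q0   q1  q0 
   q1   q1  q2 
   q2   q3  q0 
 * q3   q3  q3 
(> = start, * = accepting)

start=q0 accept=q3 q0-a->q1 q0-b->q0 q1-a->q1 q1-b->q2 q2-a->q3 q2-b->q0 q3-a->q3 q3-b->q3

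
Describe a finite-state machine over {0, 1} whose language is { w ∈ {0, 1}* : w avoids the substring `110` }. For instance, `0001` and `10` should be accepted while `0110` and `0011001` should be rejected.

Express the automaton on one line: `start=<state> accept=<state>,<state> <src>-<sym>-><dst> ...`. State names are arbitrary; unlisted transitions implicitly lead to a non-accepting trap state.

start=q0 accept=q0,q1,q2 q0-0->q0 q0-1->q1 q1-0->q0 q1-1->q2 q2-0->q3 q2-1->q2 q3-0->q3 q3-1->q3

Track partial matches of the forbidden pattern `110`. State q3 is a dead state reached once `110` has occurred; every other state accepts. q0 means no part of `110` is currently matched.
        0   1  
>* q0   q0  q1 
 * q1   q0  q2 
 * q2   q3  q2 
   q3   q3  q3 
(> = start, * = accepting)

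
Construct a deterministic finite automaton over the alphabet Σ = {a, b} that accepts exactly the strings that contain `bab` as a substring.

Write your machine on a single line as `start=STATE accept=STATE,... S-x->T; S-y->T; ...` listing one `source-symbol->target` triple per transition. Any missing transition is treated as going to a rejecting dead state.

States q0..q2 record the length of the longest prefix of `bab` that matches the current input suffix. Reaching q3 means `bab` has been seen, and we stay there forever. Accept from q3.
4 states suffice.
        a   b  
>  q0   q0  q1 
   q1   q2  q1 
   q2   q0  q3 
 * q3   q3  q3 
(> = start, * = accepting)

start=q0; accept=q3; q0-a->q0; q0-b->q1; q1-a->q2; q1-b->q1; q2-a->q0; q2-b->q3; q3-a->q3; q3-b->q3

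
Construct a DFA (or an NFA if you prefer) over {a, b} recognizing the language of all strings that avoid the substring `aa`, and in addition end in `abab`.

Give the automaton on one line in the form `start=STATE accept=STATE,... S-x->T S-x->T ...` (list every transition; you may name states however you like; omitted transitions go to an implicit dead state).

Build one automaton per condition and run them in lockstep. The first has 3 states tracking partial matches of the forbidden pattern `aa`; the second has 5 states tracking how much of the suffix `abab` has currently been matched. A product state is a pair (one from each), accepting exactly when both do. After merging equivalent states the machine shrinks.
6 states suffice.
        a   b  
>  q0   q1  q0 
   q1   q2  q3 
   q2   q2  q2 
   q3   q4  q0 
   q4   q2  q5 
 * q5   q4  q0 
(> = start, * = accepting)

start=q0 accept=q5 q0-a->q1 q0-b->q0 q1-a->q2 q1-b->q3 q2-a->q2 q2-b->q2 q3-a->q4 q3-b->q0 q4-a->q2 q4-b->q5 q5-a->q4 q5-b->q0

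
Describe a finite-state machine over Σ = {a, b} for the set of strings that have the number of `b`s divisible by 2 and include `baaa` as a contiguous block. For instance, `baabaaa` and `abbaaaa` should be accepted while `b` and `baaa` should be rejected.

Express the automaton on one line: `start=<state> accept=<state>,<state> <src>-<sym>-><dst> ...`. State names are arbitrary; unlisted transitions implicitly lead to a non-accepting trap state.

Build one automaton per condition and run them in lockstep. One (2 states) tracks the count of `b`s modulo 2; the other (5 states) tracks whether and how much of `baaa` has been seen. Each combined state is a pair, one component from each; accept when both components accept.
With 9 states:
        a   b  
>  q0   q0  q1 
   q1   q2  q3 
   q2   q4  q3 
   q3   q5  q1 
   q4   q6  q3 
   q5   q7  q1 
   q6   q6  q8 
   q7   q8  q1 
 * q8   q8  q6 
(> = start, * = accepting)

start=q0 accept=q8 q0-a->q0 q0-b->q1 q1-a->q2 q1-b->q3 q2-a->q4 q2-b->q3 q3-a->q5 q3-b->q1 q4-a->q6 q4-b->q3 q5-a->q7 q5-b->q1 q6-a->q6 q6-b->q8 q7-a->q8 q7-b->q1 q8-a->q8 q8-b->q6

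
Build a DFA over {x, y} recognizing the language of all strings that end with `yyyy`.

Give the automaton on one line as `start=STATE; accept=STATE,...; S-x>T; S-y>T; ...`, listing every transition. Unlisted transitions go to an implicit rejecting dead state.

start=A; accept=E; A-x>A; A-y>B; B-x>A; B-y>C; C-x>A; C-y>D; D-x>A; D-y>E; E-x>A; E-y>E

Remember how much of `yyyy` the current input suffix matches. State A means no match yet; B means the last symbol is `y`; C means the last 2 symbols are `yy`; D means the last 3 symbols are `yyy`; E means the last 4 symbols are `yyyy`. Only E accepts. On a mismatch, fall back to the longest proper suffix that is still a prefix of `yyyy`.
5 states suffice.
       x  y 
>  A   A  B 
   B   A  C 
   C   A  D 
   D   A  E 
 * E   A  E 
(> = start, * = accepting)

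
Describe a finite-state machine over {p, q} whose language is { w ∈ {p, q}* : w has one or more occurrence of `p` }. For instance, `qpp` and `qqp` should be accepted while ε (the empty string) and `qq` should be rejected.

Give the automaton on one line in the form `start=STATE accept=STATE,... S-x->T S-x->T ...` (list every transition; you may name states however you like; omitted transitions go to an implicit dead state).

Count `p`s, saturating at 2: state S0 means no `p` yet, S1 means one `p` seen, S2 means more than one. Each `p` increments (capped at S2); other symbols loop. Accept from {S1, S2}.
A 3-state machine:
        p   q  
>  S0   S1  S0 
 * S1   S2  S1 
 * S2   S2  S2 
(> = start, * = accepting)

start=S0 accept=S1,S2 S0-p->S1 S0-q->S0 S1-p->S2 S1-q->S1 S2-p->S2 S2-q->S2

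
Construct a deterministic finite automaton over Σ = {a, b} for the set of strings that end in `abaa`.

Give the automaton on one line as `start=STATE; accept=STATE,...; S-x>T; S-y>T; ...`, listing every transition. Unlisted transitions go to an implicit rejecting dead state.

Remember how much of `abaa` the current input suffix matches. State q0 means no match yet; q1 means the last symbol is `a`; q2 means the last 2 symbols are `ab`; q3 means the last 3 symbols are `aba`; q4 means the last 4 symbols are `abaa`. Only q4 accepts. On a mismatch, fall back to the longest proper suffix that is still a prefix of `abaa`.
5 states suffice.
        a   b  
>  q0   q1  q0 
   q1   q1  q2 
   q2   q3  q0 
   q3   q4  q2 
 * q4   q1  q2 
(> = start, * = accepting)

start=q0; accept=q4; q0-a>q1; q0-b>q0; q1-a>q1; q1-b>q2; q2-a>q3; q2-b>q0; q3-a>q4; q3-b>q2; q4-a>q1; q4-b>q2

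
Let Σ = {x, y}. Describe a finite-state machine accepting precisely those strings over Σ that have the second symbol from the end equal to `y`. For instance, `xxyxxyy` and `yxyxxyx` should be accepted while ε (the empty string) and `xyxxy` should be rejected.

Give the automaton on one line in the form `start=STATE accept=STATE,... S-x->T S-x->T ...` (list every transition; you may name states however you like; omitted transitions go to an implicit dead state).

Because acceptance depends on a position counted from the end, the machine has to buffer the most recent 2 symbols. Make each state the string of the last up-to-2 symbols read; on input `x` shift the window left and append `x`. Accept when the buffered window has length 2 and begins with `y`.
A 7-state machine:
        x   y  
>  q0   q1  q2 
   q1   q3  q4 
   q2   q5  q6 
   q3   q3  q4 
   q4   q5  q6 
 * q5   q3  q4 
 * q6   q5  q6 
(> = start, * = accepting)

start=q0 accept=q5,q6 q0-x->q1 q0-y->q2 q1-x->q3 q1-y->q4 q2-x->q5 q2-y->q6 q3-x->q3 q3-y->q4 q4-x->q5 q4-y->q6 q5-x->q3 q5-y->q4 q6-x->q5 q6-y->q6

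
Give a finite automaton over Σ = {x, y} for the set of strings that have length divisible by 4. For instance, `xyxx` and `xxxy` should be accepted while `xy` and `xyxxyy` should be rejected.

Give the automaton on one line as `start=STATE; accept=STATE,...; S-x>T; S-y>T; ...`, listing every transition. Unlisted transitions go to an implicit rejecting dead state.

start=q0; accept=q0; q0-x>q1; q0-y>q1; q1-x>q2; q1-y>q2; q2-x>q3; q2-y>q3; q3-x>q0; q3-y>q0

Count input length modulo 4: every symbol advances one step around the cycle q0 → q1 → q2 → q3 → q0. Accept at q0.
With 4 states:
        x   y  
>* q0   q1  q1 
   q1   q2  q2 
   q2   q3  q3 
   q3   q0  q0 
(> = start, * = accepting)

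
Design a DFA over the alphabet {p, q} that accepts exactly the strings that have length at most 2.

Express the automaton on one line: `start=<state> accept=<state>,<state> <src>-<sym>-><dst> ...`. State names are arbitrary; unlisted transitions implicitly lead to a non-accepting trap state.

Count input length up to 3: every symbol moves from A toward D, which means 'more than 2' and absorbs. Accept from {A, B, C}.
With 4 states:
       p  q 
>* A   B  B 
 * B   C  C 
 * C   D  D 
   D   D  D 
(> = start, * = accepting)

start=A accept=A,B,C A-p->B A-q->B B-p->C B-q->C C-p->D C-q->D D-p->D D-q->D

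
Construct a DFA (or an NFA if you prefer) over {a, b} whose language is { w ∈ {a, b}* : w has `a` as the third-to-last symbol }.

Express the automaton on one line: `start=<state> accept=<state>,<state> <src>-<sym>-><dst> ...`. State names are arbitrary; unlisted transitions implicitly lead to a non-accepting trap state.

start=S0 accept=S7,S8,S9,S10 S0-a->S1 S0-b->S2 S1-a->S3 S1-b->S4 S2-a->S5 S2-b->S6 S3-a->S7 S3-b->S8 S4-a->S9 S4-b->S10 S5-a->S11 S5-b->S12 S6-a->S13 S6-b->S14 S7-a->S7 S7-b->S8 S8-a->S9 S8-b->S10 S9-a->S11 S9-b->S12 S10-a->S13 S10-b->S14 S11-a->S7 S11-b->S8 S12-a->S9 S12-b->S10 S13-a->S11 S13-b->S12 S14-a->S13 S14-b->S14

A DFA must remember the last 3 symbols (since which symbol is third-to-last isn't known until the input ends). Use one state per possible window of the last ≤3 symbols; accept from those whose window starts with `a`.
With 15 states:
          a    b  
>  S0     S1   S2 
   S1     S3   S4 
   S2     S5   S6 
   S3     S7   S8 
   S4     S9  S10 
   S5    S11  S12 
   S6    S13  S14 
 * S7     S7   S8 
 * S8     S9  S10 
 * S9    S11  S12 
 * S10   S13  S14 
   S11    S7   S8 
   S12    S9  S10 
   S13   S11  S12 
   S14   S13  S14 
(> = start, * = accepting)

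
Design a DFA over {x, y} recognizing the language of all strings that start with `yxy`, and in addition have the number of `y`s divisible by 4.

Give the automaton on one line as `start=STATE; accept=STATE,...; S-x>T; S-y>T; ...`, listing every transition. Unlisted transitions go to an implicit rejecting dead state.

start=A; accept=J; A-x>B; A-y>C; B-x>B; B-y>D; C-x>E; C-y>F; D-x>D; D-y>F; E-x>D; E-y>G; F-x>F; F-y>H; G-x>G; G-y>I; H-x>H; H-y>B; I-x>I; I-y>J; J-x>J; J-y>K; K-x>K; K-y>G

Build one automaton per condition and run them in lockstep. One (5 states) tracks whether the input so far still matches the prefix `yxy`; the other (4 states) tracks the count of `y`s modulo 4. Each combined state is a pair, one component from each; accept when both components accept.
With 11 states:
       x  y 
>  A   B  C 
   B   B  D 
   C   E  F 
   D   D  F 
   E   D  G 
   F   F  H 
   G   G  I 
   H   H  B 
   I   I  J 
 * J   J  K 
   K   K  G 
(> = start, * = accepting)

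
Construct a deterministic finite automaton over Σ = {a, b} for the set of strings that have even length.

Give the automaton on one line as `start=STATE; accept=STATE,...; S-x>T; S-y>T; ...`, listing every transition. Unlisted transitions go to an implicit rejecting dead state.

start=S0; accept=S0; S0-a>S1; S0-b>S1; S1-a>S0; S1-b>S0

Count input length modulo 2: every symbol advances one step around the cycle S0 → S1 → S0. Accept at S0.
2 states suffice.
        a   b  
>* S0   S1  S1 
   S1   S0  S0 
(> = start, * = accepting)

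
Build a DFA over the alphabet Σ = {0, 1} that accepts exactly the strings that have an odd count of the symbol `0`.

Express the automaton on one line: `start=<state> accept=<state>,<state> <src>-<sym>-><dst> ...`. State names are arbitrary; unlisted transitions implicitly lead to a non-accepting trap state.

start=A accept=B A-0->B A-1->A B-0->A B-1->B

Keep the running count of `0`s modulo 2: each `0` advances along the cycle A → B → A while other symbols loop. Accept at B.
With 2 states:
       0  1 
>  A   B  A 
 * B   A  B 
(> = start, * = accepting)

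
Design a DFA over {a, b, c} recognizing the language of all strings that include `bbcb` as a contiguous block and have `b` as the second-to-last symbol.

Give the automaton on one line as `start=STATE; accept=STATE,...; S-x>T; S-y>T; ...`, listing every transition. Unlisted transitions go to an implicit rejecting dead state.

Handle the two conditions separately and then intersect. The first has 5 states tracking whether and how much of `bbcb` has been seen; the second has 13 states tracking the last 2 symbols read. A product state is a pair (one from each), accepting exactly when both do.
A 23-state machine:
          a    b    c  
>  q0     q1   q2   q3 
   q1     q4   q5   q6 
   q2     q7   q8   q9 
   q3    q10  q11  q12 
   q4     q4   q5   q6 
   q5     q7   q8   q9 
   q6    q10  q11  q12 
   q7     q4   q5   q6 
   q8     q7   q8  q13 
   q9    q10  q11  q12 
   q10    q4   q5   q6 
   q11    q7   q8   q9 
   q12   q10  q11  q12 
   q13   q10  q14  q12 
   q14   q15  q16  q17 
 * q15   q18  q19  q20 
 * q16   q15  q16  q17 
 * q17   q21  q14  q22 
   q18   q18  q19  q20 
   q19   q15  q16  q17 
   q20   q21  q14  q22 
   q21   q18  q19  q20 
   q22   q21  q14  q22 
(> = start, * = accepting)

start=q0; accept=q15,q16,q17; q0-a>q1; q0-b>q2; q0-c>q3; q1-a>q4; q1-b>q5; q1-c>q6; q2-a>q7; q2-b>q8; q2-c>q9; q3-a>q10; q3-b>q11; q3-c>q12; q4-a>q4; q4-b>q5; q4-c>q6; q5-a>q7; q5-b>q8; q5-c>q9; q6-a>q10; q6-b>q11; q6-c>q12; q7-a>q4; q7-b>q5; q7-c>q6; q8-a>q7; q8-b>q8; q8-c>q13; q9-a>q10; q9-b>q11; q9-c>q12; q10-a>q4; q10-b>q5; q10-c>q6; q11-a>q7; q11-b>q8; q11-c>q9; q12-a>q10; q12-b>q11; q12-c>q12; q13-a>q10; q13-b>q14; q13-c>q12; q14-a>q15; q14-b>q16; q14-c>q17; q15-a>q18; q15-b>q19; q15-c>q20; q16-a>q15; q16-b>q16; q16-c>q17; q17-a>q21; q17-b>q14; q17-c>q22; q18-a>q18; q18-b>q19; q18-c>q20; q19-a>q15; q19-b>q16; q19-c>q17; q20-a>q21; q20-b>q14; q20-c>q22; q21-a>q18; q21-b>q19; q21-c>q20; q22-a>q21; q22-b>q14; q22-c>q22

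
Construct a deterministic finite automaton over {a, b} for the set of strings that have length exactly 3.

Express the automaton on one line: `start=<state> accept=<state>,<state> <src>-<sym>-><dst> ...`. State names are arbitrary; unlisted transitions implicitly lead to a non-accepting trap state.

We only need to distinguish lengths 0, 1, …, 3, and '>3'. Chain q0 → q1 → q2 → q3 → q4 on every symbol, with q4 looping. Accepting states: {q3}.
A 5-state machine:
        a   b  
>  q0   q1  q1 
   q1   q2  q2 
   q2   q3  q3 
 * q3   q4  q4 
   q4   q4  q4 
(> = start, * = accepting)

start=q0 accept=q3 q0-a->q1 q0-b->q1 q1-a->q2 q1-b->q2 q2-a->q3 q2-b->q3 q3-a->q4 q3-b->q4 q4-a->q4 q4-b->q4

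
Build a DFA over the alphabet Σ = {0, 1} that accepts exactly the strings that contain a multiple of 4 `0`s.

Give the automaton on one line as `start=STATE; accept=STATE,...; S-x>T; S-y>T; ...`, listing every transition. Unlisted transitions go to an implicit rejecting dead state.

The only thing that matters is how many `0`s have appeared, reduced mod 4. Use one state per residue: A for 0, …, D for 3. Reading `0` moves to the next residue; anything else stays put. A is accepting.
With 4 states:
       0  1 
>* A   B  A 
   B   C  B 
   C   D  C 
   D   A  D 
(> = start, * = accepting)

start=A; accept=A; A-0>B; A-1>A; B-0>C; B-1>B; C-0>D; C-1>C; D-0>A; D-1>D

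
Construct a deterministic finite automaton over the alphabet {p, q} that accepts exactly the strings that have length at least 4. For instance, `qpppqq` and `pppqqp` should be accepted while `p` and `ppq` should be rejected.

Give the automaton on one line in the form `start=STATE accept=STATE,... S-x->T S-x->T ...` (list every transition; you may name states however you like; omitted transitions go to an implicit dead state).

We only need to distinguish lengths 0, 1, …, 4, and '>4'. Chain s0 → s1 → s2 → s3 → s4 → s5 on every symbol, with s5 looping. Accepting states: {s4, s5}.
With 6 states:
        p   q  
>  s0   s1  s1 
   s1   s2  s2 
   s2   s3  s3 
   s3   s4  s4 
 * s4   s5  s5 
 * s5   s5  s5 
(> = start, * = accepting)

start=s0 accept=s4,s5 s0-p->s1 s0-q->s1 s1-p->s2 s1-q->s2 s2-p->s3 s2-q->s3 s3-p->s4 s3-q->s4 s4-p->s5 s4-q->s5 s5-p->s5 s5-q->s5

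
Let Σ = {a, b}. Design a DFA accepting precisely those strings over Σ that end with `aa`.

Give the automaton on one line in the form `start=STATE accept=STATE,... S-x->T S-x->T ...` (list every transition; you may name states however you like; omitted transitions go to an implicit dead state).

start=S0 accept=S2 S0-a->S1 S0-b->S0 S1-a->S2 S1-b->S0 S2-a->S2 S2-b->S0

Let each state record the length of the longest suffix of the input read so far that is also a prefix of `aa`. S1 means the last symbol is `a`; S2 means the last 2 symbols are `aa`. Accept only at S2, where the string currently ends in `aa`.
        a   b  
>  S0   S1  S0 
   S1   S2  S0 
 * S2   S2  S0 
(> = start, * = accepting)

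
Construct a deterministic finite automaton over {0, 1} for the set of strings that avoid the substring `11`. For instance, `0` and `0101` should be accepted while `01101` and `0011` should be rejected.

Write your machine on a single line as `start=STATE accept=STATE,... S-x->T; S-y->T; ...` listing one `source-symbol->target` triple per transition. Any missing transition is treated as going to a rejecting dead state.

start=S0; accept=S0,S1; S0-0->S0; S0-1->S1; S1-0->S0; S1-1->S2; S2-0->S2; S2-1->S2

This is the complement of 'contains `11`'. Use the same substring-matching states — S0 through S2 holding how much of `11` has just been matched — but flip the accepting set: everything except the trap S2 accepts.
A 3-state machine:
        0   1  
>* S0   S0  S1 
 * S1   S0  S2 
   S2   S2  S2 
(> = start, * = accepting)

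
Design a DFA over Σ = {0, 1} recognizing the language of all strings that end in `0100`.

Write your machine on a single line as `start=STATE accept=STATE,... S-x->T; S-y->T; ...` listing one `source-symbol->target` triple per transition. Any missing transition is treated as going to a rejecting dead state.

Remember how much of `0100` the current input suffix matches. State s0 means no match yet; s1 means the last symbol is `0`; s2 means the last 2 symbols are `01`; s3 means the last 3 symbols are `010`; s4 means the last 4 symbols are `0100`. Only s4 accepts. On a mismatch, fall back to the longest proper suffix that is still a prefix of `0100`.
A 5-state machine:
        0   1  
>  s0   s1  s0 
   s1   s1  s2 
   s2   s3  s0 
   s3   s4  s2 
 * s4   s1  s2 
(> = start, * = accepting)

start=s0; accept=s4; s0-0->s1; s0-1->s0; s1-0->s1; s1-1->s2; s2-0->s3; s2-1->s0; s3-0->s4; s3-1->s2; s4-0->s1; s4-1->s2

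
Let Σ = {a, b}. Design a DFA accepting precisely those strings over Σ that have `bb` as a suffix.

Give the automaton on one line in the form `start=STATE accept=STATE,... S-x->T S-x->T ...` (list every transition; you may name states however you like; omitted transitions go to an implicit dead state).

Remember how much of `bb` the current input suffix matches. State q0 means no match yet; q1 means the last symbol is `b`; q2 means the last 2 symbols are `bb`. Only q2 accepts. On a mismatch, fall back to the longest proper suffix that is still a prefix of `bb`.
A 3-state machine:
        a   b  
>  q0   q0  q1 
   q1   q0  q2 
 * q2   q0  q2 
(> = start, * = accepting)

start=q0 accept=q2 q0-a->q0 q0-b->q1 q1-a->q0 q1-b->q2 q2-a->q0 q2-b->q2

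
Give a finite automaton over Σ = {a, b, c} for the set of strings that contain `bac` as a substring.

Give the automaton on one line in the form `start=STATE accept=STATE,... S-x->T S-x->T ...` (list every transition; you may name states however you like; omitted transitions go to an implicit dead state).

start=q0 accept=q3 q0-a->q0 q0-b->q1 q0-c->q0 q1-a->q2 q1-b->q1 q1-c->q0 q2-a->q0 q2-b->q1 q2-c->q3 q3-a->q3 q3-b->q3 q3-c->q3

States q0..q2 record the length of the longest prefix of `bac` that matches the current input suffix. Reaching q3 means `bac` has been seen, and we stay there forever. Accept from q3.
A 4-state machine:
        a   b   c  
>  q0   q0  q1  q0 
   q1   q2  q1  q0 
   q2   q0  q1  q3 
 * q3   q3  q3  q3 
(> = start, * = accepting)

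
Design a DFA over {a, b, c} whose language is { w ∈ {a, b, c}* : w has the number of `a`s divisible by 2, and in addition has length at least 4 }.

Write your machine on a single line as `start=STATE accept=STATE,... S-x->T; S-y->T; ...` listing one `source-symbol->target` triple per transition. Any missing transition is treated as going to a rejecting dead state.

Run two small machines in parallel and take their product. One (2 states) tracks the count of `a`s modulo 2; the other (6 states) tracks the input length, saturating at 5. Each combined state is a pair, one component from each; accept when both components accept. After merging equivalent states the machine shrinks.
An 8-state machine:
        a   b   c  
>  S0   S1  S2  S2 
   S1   S3  S4  S4 
   S2   S4  S3  S3 
   S3   S5  S6  S6 
   S4   S6  S5  S5 
   S5   S7  S5  S5 
   S6   S5  S7  S7 
 * S7   S5  S7  S7 
(> = start, * = accepting)

start=S0; accept=S7; S0-a->S1; S0-b->S2; S0-c->S2; S1-a->S3; S1-b->S4; S1-c->S4; S2-a->S4; S2-b->S3; S2-c->S3; S3-a->S5; S3-b->S6; S3-c->S6; S4-a->S6; S4-b->S5; S4-c->S5; S5-a->S7; S5-b->S5; S5-c->S5; S6-a->S5; S6-b->S7; S6-c->S7; S7-a->S5; S7-b->S7; S7-c->S7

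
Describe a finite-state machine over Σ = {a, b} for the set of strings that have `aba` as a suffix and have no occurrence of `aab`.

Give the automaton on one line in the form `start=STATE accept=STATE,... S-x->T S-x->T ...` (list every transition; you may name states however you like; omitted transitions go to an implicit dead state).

Run two small machines in parallel and take their product. The first has 4 states tracking how much of the suffix `aba` has currently been matched; the second has 4 states tracking partial matches of the forbidden pattern `aab`. A product state is a pair (one from each), accepting exactly when both do. Minimizing collapses redundant product states.
5 states suffice.
        a   b  
>  S0   S1  S0 
   S1   S2  S3 
   S2   S2  S2 
   S3   S4  S0 
 * S4   S2  S3 
(> = start, * = accepting)

start=S0 accept=S4 S0-a->S1 S0-b->S0 S1-a->S2 S1-b->S3 S2-a->S2 S2-b->S2 S3-a->S4 S3-b->S0 S4-a->S2 S4-b->S3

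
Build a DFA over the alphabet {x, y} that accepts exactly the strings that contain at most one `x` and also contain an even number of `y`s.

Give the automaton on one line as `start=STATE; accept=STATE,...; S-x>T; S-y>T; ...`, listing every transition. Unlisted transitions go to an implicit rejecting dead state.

Build one automaton per condition and run them in lockstep. One (3 states) tracks the count of `x`s, saturating at 2; the other (2 states) tracks the count of `y`s modulo 2. Each combined state is a pair, one component from each; accept when both components accept.
6 states suffice.
        x   y  
>* q0   q1  q2 
 * q1   q3  q4 
   q2   q4  q0 
   q3   q3  q5 
   q4   q5  q1 
   q5   q5  q3 
(> = start, * = accepting)

start=q0; accept=q0,q1; q0-x>q1; q0-y>q2; q1-x>q3; q1-y>q4; q2-x>q4; q2-y>q0; q3-x>q3; q3-y>q5; q4-x>q5; q4-y>q1; q5-x>q5; q5-y>q3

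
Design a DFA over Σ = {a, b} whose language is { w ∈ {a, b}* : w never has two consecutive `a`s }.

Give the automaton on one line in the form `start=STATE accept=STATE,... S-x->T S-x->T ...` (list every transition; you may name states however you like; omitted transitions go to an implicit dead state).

Track partial matches of the forbidden pattern `aa`. State q2 is a dead state reached once `aa` has occurred; every other state accepts. q0 means no part of `aa` is currently matched.
A 3-state machine:
        a   b  
>* q0   q1  q0 
 * q1   q2  q0 
   q2   q2  q2 
(> = start, * = accepting)

start=q0 accept=q0,q1 q0-a->q1 q0-b->q0 q1-a->q2 q1-b->q0 q2-a->q2 q2-b->q2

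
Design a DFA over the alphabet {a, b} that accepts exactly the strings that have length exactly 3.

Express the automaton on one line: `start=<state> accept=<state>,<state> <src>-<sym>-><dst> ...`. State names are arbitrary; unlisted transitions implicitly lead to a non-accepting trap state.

Count input length up to 4: every symbol moves from s0 toward s4, which means 'more than 3' and absorbs. Accept from {s3}.
A 5-state machine:
        a   b  
>  s0   s1  s1 
   s1   s2  s2 
   s2   s3  s3 
 * s3   s4  s4 
   s4   s4  s4 
(> = start, * = accepting)

start=s0 accept=s3 s0-a->s1 s0-b->s1 s1-a->s2 s1-b->s2 s2-a->s3 s2-b->s3 s3-a->s4 s3-b->s4 s4-a->s4 s4-b->s4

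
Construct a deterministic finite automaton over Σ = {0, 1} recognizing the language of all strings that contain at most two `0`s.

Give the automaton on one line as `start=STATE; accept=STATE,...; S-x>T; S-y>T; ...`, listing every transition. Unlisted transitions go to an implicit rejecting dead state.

Only the number of `0`s matters, and only up to 3. Make a chain q0 → q1 → q2 → q3 advanced by each `0` (with q3 absorbing); every other symbol self-loops. The accepting set is {q0, q1, q2}.
        0   1  
>* q0   q1  q0 
 * q1   q2  q1 
 * q2   q3  q2 
   q3   q3  q3 
(> = start, * = accepting)

start=q0; accept=q0,q1,q2; q0-0>q1; q0-1>q0; q1-0>q2; q1-1>q1; q2-0>q3; q2-1>q2; q3-0>q3; q3-1>q3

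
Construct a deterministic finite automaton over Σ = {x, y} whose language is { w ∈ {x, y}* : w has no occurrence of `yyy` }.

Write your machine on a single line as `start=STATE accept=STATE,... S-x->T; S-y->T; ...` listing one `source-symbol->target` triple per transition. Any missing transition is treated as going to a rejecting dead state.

Track partial matches of the forbidden pattern `yyy`. State q3 is a dead state reached once `yyy` has occurred; every other state accepts. q0 means no part of `yyy` is currently matched.
4 states suffice.
        x   y  
>* q0   q0  q1 
 * q1   q0  q2 
 * q2   q0  q3 
   q3   q3  q3 
(> = start, * = accepting)

start=q0; accept=q0,q1,q2; q0-x->q0; q0-y->q1; q1-x->q0; q1-y->q2; q2-x->q0; q2-y->q3; q3-x->q3; q3-y->q3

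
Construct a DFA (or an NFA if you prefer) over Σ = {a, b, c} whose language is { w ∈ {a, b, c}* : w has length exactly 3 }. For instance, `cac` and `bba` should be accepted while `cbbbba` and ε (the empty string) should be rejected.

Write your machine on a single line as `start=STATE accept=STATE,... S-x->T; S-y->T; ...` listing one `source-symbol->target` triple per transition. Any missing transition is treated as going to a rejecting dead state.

Count input length up to 4: every symbol moves from s0 toward s4, which means 'more than 3' and absorbs. Accept from {s3}.
A 5-state machine:
        a   b   c  
>  s0   s1  s1  s1 
   s1   s2  s2  s2 
   s2   s3  s3  s3 
 * s3   s4  s4  s4 
   s4   s4  s4  s4 
(> = start, * = accepting)

start=s0; accept=s3; s0-a->s1; s0-b->s1; s0-c->s1; s1-a->s2; s1-b->s2; s1-c->s2; s2-a->s3; s2-b->s3; s2-c->s3; s3-a->s4; s3-b->s4; s3-c->s4; s4-a->s4; s4-b->s4; s4-c->s4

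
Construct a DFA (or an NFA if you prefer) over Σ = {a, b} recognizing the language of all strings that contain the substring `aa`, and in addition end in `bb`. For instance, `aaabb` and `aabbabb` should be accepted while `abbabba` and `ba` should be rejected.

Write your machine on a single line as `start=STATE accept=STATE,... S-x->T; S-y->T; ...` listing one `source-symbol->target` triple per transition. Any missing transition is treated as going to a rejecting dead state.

start=S0; accept=S6; S0-a->S1; S0-b->S2; S1-a->S3; S1-b->S2; S2-a->S1; S2-b->S4; S3-a->S3; S3-b->S5; S4-a->S1; S4-b->S4; S5-a->S3; S5-b->S6; S6-a->S3; S6-b->S6

Build one automaton per condition and run them in lockstep. One (3 states) tracks whether and how much of `aa` has been seen; the other (3 states) tracks how much of the suffix `bb` has currently been matched. Each combined state is a pair, one component from each; accept when both components accept.
With 7 states:
        a   b  
>  S0   S1  S2 
   S1   S3  S2 
   S2   S1  S4 
   S3   S3  S5 
   S4   S1  S4 
   S5   S3  S6 
 * S6   S3  S6 
(> = start, * = accepting)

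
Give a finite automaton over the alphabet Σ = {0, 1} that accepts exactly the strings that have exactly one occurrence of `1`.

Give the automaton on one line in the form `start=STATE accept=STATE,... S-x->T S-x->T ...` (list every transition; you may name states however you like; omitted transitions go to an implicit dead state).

Only the number of `1`s matters, and only up to 2. Make a chain s0 → s1 → s2 advanced by each `1` (with s2 absorbing); every other symbol self-loops. The accepting set is {s1}.
With 3 states:
        0   1  
>  s0   s0  s1 
 * s1   s1  s2 
   s2   s2  s2 
(> = start, * = accepting)

start=s0 accept=s1 s0-0->s0 s0-1->s1 s1-0->s1 s1-1->s2 s2-0->s2 s2-1->s2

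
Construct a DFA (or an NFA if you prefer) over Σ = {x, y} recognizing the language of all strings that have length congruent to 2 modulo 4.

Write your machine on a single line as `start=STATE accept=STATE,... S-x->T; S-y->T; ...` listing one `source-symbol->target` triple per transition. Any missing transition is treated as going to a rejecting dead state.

Only the length mod 4 matters, so use a 4-cycle: from any state, every input symbol moves to the next state, wrapping s3 back to s0. Mark s2 accepting.
With 4 states:
        x   y  
>  s0   s1  s1 
   s1   s2  s2 
 * s2   s3  s3 
   s3   s0  s0 
(> = start, * = accepting)

start=s0; accept=s2; s0-x->s1; s0-y->s1; s1-x->s2; s1-y->s2; s2-x->s3; s2-y->s3; s3-x->s0; s3-y->s0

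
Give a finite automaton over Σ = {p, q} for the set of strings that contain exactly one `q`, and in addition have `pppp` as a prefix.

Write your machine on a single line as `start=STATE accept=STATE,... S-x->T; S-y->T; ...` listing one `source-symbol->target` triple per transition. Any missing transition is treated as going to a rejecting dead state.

Build one automaton per condition and run them in lockstep. One (3 states) tracks the count of `q`s, saturating at 2; the other (6 states) tracks whether the input so far still matches the prefix `pppp`. Each combined state is a pair, one component from each; accept when both components accept. After merging equivalent states the machine shrinks.
With 7 states:
       p  q 
>  A   B  C 
   B   D  C 
   C   C  C 
   D   E  C 
   E   F  C 
   F   F  G 
 * G   G  C 
(> = start, * = accepting)

start=A; accept=G; A-p->B; A-q->C; B-p->D; B-q->C; C-p->C; C-q->C; D-p->E; D-q->C; E-p->F; E-q->C; F-p->F; F-q->G; G-p->G; G-q->C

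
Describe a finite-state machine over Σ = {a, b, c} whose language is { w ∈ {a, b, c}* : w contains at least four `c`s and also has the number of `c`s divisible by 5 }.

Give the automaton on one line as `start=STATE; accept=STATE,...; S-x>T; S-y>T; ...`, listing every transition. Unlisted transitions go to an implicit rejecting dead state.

Run two small machines in parallel and take their product. The first has 6 states tracking the count of `c`s, saturating at 5; the second has 5 states tracking the count of `c`s modulo 5. A product state is a pair (one from each), accepting exactly when both do.
10 states suffice.
        a   b   c  
>  S0   S0  S0  S1 
   S1   S1  S1  S2 
   S2   S2  S2  S3 
   S3   S3  S3  S4 
   S4   S4  S4  S5 
 * S5   S5  S5  S6 
   S6   S6  S6  S7 
   S7   S7  S7  S8 
   S8   S8  S8  S9 
   S9   S9  S9  S5 
(> = start, * = accepting)

start=S0; accept=S5; S0-a>S0; S0-b>S0; S0-c>S1; S1-a>S1; S1-b>S1; S1-c>S2; S2-a>S2; S2-b>S2; S2-c>S3; S3-a>S3; S3-b>S3; S3-c>S4; S4-a>S4; S4-b>S4; S4-c>S5; S5-a>S5; S5-b>S5; S5-c>S6; S6-a>S6; S6-b>S6; S6-c>S7; S7-a>S7; S7-b>S7; S7-c>S8; S8-a>S8; S8-b>S8; S8-c>S9; S9-a>S9; S9-b>S9; S9-c>S5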